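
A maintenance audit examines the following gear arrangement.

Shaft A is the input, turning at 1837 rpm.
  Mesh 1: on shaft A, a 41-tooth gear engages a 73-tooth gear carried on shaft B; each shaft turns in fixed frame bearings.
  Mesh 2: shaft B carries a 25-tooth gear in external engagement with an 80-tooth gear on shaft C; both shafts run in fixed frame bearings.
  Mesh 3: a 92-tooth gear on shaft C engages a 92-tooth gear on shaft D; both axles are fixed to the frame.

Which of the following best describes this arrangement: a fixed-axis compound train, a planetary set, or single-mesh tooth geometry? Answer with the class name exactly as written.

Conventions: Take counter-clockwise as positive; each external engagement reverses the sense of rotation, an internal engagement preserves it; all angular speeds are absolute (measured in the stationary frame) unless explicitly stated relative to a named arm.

fixed-axis compound train

recognized (4 fixed axles, 3 meshes): fixed-axis compound train
classification: fixed-axis compound train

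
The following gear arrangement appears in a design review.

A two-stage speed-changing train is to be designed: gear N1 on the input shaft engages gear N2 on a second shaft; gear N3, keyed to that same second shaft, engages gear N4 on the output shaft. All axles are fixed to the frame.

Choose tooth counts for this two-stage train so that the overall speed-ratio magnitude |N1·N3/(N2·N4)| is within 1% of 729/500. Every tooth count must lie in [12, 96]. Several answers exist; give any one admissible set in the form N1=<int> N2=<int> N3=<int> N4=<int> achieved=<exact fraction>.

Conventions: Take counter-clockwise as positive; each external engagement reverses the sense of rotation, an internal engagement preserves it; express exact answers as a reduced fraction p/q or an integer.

N1=27 N2=20 N3=27 N4=25 achieved=729/500

class = fixed-axis compound train [2-stage, 729/500 wanted]
target = 729/500 in lowest terms: an exact hit needs N1·N3 = k·729 and N2·N4 = k·500 for one integer k, every count in [12, 96]; additionally prefer no 1:1 stage (N1 ≠ N2, N3 ≠ N4)
k = 1: N1·N3 = 729 = 27·27, N2·N4 = 500 = 20·25
achieved = 27·27/(20·25) = 729/500; |achieved − target| = 0 ≤ 729/50000 ✓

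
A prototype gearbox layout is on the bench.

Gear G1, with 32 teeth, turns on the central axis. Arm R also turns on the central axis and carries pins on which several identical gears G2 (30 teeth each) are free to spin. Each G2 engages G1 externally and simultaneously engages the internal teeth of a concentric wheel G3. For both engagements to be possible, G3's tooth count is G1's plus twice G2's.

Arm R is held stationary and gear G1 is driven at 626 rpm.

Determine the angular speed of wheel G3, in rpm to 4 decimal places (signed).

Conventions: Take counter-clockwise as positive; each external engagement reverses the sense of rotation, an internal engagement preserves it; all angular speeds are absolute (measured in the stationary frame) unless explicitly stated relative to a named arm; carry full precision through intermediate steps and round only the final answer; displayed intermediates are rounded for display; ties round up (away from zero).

-217.7391 rpm

class = planetary set [G3 = 32+2·30 = 92; Willis about the carrier]
normalise by the input: solve with ω_sun = 1, then scale by 626 rpm
ring teeth: 32 + 2·30 = 92
32(ω_sun−ω_arm) = −92(ω_ring−ω_arm),  ω_arm = 0, ω_sun = 1
ω_ring = 0 − (32/92)(1−0) = -8/23
scale: ω_ring = -8/23 × 626 rpm = -217.7391 rpm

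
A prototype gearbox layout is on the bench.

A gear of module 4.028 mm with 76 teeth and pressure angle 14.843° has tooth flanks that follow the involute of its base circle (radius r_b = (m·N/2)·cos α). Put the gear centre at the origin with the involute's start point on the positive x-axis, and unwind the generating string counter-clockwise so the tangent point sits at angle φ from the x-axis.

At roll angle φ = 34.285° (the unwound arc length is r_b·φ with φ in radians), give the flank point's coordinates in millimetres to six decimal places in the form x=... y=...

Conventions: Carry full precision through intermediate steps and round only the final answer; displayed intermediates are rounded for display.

x=172.121097 y=10.193569

recognized (one wheel, involute flank): single-mesh tooth geometry, m = 4.028, N = 76
pitch radius r_p = m·N/2 = 4.028·76/2 = 153.064000
base radius r_b = r_p·cos α = 153.064000·cos 14.843° = 147.956470
roll angle φ = 34.285° = 0.59838613 rad
x = r_b·(cos φ + φ·sin φ) = 172.121097
y = r_b·(sin φ − φ·cos φ) = 10.193569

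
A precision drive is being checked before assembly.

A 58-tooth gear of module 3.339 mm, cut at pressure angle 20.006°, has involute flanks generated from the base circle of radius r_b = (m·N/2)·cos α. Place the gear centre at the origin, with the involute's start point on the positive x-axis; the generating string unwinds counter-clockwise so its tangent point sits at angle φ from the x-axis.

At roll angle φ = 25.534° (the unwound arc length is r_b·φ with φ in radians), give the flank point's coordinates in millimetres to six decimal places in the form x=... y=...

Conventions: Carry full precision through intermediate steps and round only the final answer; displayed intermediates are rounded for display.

x=99.579587 y=2.631486

recognized (one wheel, involute flank): single-mesh tooth geometry, m = 3.339, N = 58
pitch radius r_p = m·N/2 = 3.339·58/2 = 96.831000
base radius r_b = r_p·cos α = 96.831000·cos 20.006° = 90.987908
roll angle φ = 25.534° = 0.44565237 rad
x = r_b·(cos φ + φ·sin φ) = 99.579587
y = r_b·(sin φ − φ·cos φ) = 2.631486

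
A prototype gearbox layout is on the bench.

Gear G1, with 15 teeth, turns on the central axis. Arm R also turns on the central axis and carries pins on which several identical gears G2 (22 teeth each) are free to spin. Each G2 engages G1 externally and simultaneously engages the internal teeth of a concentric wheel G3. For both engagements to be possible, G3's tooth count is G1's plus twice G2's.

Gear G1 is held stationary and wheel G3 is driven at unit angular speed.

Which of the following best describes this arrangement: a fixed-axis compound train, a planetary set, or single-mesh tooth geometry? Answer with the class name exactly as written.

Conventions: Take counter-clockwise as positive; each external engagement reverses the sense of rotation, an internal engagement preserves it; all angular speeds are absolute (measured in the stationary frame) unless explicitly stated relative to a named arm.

topology: planetary set — G1 15T / G2 22T / G3 59T, arm = carrier (Willis)
classification: planetary set

planetary set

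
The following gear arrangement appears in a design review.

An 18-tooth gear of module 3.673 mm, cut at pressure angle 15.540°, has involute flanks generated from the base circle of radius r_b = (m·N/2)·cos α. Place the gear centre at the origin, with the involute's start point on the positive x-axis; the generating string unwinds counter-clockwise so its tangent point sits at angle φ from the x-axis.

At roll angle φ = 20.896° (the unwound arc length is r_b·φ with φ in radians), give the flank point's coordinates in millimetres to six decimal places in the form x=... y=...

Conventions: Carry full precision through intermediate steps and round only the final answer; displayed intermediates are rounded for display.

x=33.896717 y=0.508162

recognized (one wheel, involute flank): single-mesh tooth geometry, m = 3.673, N = 18
pitch radius r_p = m·N/2 = 3.673·18/2 = 33.057000
base radius r_b = r_p·cos α = 33.057000·cos 15.540° = 31.848557
roll angle φ = 20.896° = 0.36470400 rad
x = r_b·(cos φ + φ·sin φ) = 33.896717
y = r_b·(sin φ − φ·cos φ) = 0.508162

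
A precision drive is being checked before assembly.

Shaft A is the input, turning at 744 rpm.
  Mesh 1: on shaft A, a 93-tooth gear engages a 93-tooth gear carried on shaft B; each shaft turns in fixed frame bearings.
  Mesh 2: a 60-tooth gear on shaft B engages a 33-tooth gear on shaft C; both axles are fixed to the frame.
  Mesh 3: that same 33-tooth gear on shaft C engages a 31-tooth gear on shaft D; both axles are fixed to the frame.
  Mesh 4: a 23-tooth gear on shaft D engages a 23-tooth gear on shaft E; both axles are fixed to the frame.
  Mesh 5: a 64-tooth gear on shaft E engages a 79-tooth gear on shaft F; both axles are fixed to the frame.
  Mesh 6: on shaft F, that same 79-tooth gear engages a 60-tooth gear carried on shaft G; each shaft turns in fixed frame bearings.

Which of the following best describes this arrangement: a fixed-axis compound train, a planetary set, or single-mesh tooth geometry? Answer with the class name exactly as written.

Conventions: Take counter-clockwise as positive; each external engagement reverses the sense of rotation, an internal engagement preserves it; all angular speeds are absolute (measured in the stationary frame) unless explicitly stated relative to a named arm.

class = fixed-axis compound train [6 meshes; 6 ratios multiply, 6 sense flips]
classification: fixed-axis compound train

fixed-axis compound train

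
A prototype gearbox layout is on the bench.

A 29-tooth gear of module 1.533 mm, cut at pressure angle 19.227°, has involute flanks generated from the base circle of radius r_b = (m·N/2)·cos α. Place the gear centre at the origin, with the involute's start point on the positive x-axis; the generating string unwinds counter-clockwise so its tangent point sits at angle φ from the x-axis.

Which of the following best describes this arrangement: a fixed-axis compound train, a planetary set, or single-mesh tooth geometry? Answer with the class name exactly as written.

single-mesh tooth geometry

topology: single-mesh involute geometry — m = 1.533, N = 29
classification: single-mesh tooth geometry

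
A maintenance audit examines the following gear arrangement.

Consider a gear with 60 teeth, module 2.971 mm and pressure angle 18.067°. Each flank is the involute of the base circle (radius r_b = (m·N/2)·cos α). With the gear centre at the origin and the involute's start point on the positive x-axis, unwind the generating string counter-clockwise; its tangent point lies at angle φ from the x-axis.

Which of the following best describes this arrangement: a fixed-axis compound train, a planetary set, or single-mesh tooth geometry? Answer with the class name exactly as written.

single-mesh tooth geometry

topology: single-mesh involute geometry — m = 2.971, N = 60
classification: single-mesh tooth geometry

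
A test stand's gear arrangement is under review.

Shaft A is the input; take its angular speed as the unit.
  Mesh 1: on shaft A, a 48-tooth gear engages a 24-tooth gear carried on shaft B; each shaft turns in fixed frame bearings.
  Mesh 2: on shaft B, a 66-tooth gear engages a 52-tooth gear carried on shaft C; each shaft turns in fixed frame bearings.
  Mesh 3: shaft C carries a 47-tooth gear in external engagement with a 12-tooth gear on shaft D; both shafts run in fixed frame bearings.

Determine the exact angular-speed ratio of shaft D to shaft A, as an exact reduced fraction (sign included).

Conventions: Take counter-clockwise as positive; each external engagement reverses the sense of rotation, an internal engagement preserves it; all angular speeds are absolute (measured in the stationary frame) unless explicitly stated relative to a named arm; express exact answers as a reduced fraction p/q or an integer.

-517/52

class = fixed-axis compound train [3 meshes; 3 ratios multiply, 3 sense flips]
mesh 1 [48T→24T]: running ratio 2, sense −
mesh 2 [66T→52T]: running ratio 33/13, sense +
mesh 3 [47T→12T]: running ratio 517/52, sense −
ω_out/ω_in = -517/52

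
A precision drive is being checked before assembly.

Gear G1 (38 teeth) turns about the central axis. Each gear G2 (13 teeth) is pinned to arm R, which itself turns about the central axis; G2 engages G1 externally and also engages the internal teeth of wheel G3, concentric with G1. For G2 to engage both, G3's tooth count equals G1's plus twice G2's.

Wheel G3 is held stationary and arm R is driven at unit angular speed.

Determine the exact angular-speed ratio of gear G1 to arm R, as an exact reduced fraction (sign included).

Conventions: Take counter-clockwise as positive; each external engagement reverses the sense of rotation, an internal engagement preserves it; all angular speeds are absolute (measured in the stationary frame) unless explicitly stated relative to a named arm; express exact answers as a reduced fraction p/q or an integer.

51/19

recognized (axles ride arm R): planetary set, 38/13/64 teeth
ring teeth: 38 + 2·13 = 64
38(ω_sun−ω_arm) = −64(ω_ring−ω_arm),  ω_ring = 0, ω_arm = 1
ω_sun = 1 − (64/38)(0−1) = 51/19
ω_out/ω_in = 51/19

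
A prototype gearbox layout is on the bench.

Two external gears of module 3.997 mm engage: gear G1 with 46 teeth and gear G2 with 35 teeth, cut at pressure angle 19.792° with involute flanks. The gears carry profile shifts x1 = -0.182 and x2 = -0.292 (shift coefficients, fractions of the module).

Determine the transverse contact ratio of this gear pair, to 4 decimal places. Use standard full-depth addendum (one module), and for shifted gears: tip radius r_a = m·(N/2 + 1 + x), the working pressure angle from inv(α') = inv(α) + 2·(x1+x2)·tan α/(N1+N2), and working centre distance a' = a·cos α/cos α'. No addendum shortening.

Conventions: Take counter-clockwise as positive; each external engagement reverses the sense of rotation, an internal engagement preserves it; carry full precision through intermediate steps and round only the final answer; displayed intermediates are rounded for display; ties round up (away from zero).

1.8799

recognized (one external pair, fixed centres): single-mesh tooth geometry, m = 3.997, N1 = 46, N2 = 35
base radii: r_b1 = 86.500457, r_b2 = 65.815565
tip radii: r_a1 = 95.200546, r_a2 = 72.777376
inv(α') = inv(19.792°) + 2·(-0.182-0.292)·tan α/(46+35) = 0.01021712  ⇒  α' = 17.69983°
a' = a·cos α / cos α' = 161.8785·cos 19.792°/cos 17.69983° = 159.884575
action lengths: √(r_a1²−r_b1²) = 39.759463, √(r_a2²−r_b2²) = 31.062161
base pitch p_b = π·m·cos α = 11.815183
CR = (39.759463 + 31.062161 − 159.884575·sin 17.69983°)/11.815183 = 1.879944
contact ratio ≈ 1.8799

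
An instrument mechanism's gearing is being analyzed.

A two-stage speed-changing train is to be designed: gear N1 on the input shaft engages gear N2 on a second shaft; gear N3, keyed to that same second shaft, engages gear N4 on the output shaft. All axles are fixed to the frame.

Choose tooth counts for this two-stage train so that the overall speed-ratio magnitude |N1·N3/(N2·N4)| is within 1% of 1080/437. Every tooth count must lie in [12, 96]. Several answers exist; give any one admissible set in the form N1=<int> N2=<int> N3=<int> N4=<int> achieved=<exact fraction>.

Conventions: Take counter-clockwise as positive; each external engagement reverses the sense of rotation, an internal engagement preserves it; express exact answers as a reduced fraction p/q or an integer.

N1=12 N2=19 N3=90 N4=23 achieved=1080/437

topology: fixed-axis compound train — 2 stages, target 1080/437
target = 1080/437 in lowest terms: an exact hit needs N1·N3 = k·1080 and N2·N4 = k·437 for one integer k, every count in [12, 96]; additionally prefer no 1:1 stage (N1 ≠ N2, N3 ≠ N4)
k = 1: N1·N3 = 1080 = 12·90, N2·N4 = 437 = 19·23
achieved = 12·90/(19·23) = 1080/437; |achieved − target| = 0 ≤ 54/2185 ✓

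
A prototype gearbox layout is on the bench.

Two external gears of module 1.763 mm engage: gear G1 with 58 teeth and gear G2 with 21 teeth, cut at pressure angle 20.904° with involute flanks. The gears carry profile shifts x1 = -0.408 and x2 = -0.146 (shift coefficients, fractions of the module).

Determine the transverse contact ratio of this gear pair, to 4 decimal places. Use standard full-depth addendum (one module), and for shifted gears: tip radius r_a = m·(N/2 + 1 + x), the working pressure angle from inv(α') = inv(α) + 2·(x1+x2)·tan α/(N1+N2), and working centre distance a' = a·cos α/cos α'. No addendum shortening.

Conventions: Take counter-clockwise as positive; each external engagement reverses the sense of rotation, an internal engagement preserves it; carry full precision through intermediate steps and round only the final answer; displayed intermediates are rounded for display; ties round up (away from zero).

1.7942

recognized (one external pair, fixed centres): single-mesh tooth geometry, m = 1.763, N1 = 58, N2 = 21
base radii: r_b1 = 47.761799, r_b2 = 17.293065
tip radii: r_a1 = 52.170696, r_a2 = 20.017102
inv(α') = inv(20.904°) + 2·(-0.408-0.146)·tan α/(58+21) = 0.01174237  ⇒  α' = 18.51685°
a' = a·cos α / cos α' = 69.6385·cos 20.904°/cos 18.51685° = 68.606608
action lengths: √(r_a1²−r_b1²) = 20.990286, √(r_a2²−r_b2²) = 10.081383
base pitch p_b = π·m·cos α = 5.174073
CR = (20.990286 + 10.081383 − 68.606608·sin 18.51685°)/5.174073 = 1.794203
contact ratio ≈ 1.7942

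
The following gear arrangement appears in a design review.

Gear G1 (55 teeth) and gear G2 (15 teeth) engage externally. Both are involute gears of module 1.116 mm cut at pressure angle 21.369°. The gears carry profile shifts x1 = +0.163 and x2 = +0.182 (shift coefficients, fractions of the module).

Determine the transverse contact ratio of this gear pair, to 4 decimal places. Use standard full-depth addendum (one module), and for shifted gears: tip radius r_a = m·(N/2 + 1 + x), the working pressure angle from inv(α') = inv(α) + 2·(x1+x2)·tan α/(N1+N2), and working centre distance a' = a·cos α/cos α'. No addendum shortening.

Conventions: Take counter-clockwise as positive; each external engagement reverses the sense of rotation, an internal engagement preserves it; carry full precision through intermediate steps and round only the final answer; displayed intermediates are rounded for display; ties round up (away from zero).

recognized (one external pair, fixed centres): single-mesh tooth geometry, m = 1.116, N1 = 55, N2 = 15
base radii: r_b1 = 28.580158, r_b2 = 7.794588
tip radii: r_a1 = 31.987908, r_a2 = 9.689112
inv(α') = inv(21.369°) + 2·(+0.163+0.182)·tan α/(55+15) = 0.02216911  ⇒  α' = 22.71629°
a' = a·cos α / cos α' = 39.0600·cos 21.369°/cos 22.71629° = 39.433683
action lengths: √(r_a1²−r_b1²) = 14.366658, √(r_a2²−r_b2²) = 5.755283
base pitch p_b = π·m·cos α = 3.264990
CR = (14.366658 + 5.755283 − 39.433683·sin 22.71629°)/3.264990 = 1.498903
contact ratio ≈ 1.4989

1.4989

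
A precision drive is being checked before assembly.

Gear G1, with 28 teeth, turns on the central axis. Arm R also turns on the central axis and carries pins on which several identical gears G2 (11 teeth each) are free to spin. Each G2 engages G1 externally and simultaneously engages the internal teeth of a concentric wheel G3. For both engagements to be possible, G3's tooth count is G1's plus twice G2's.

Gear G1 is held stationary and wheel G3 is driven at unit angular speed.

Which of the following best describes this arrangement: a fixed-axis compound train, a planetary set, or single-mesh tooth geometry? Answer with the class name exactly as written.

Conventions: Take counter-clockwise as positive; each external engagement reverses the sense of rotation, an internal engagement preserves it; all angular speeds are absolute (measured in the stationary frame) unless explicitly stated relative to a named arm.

planetary set

class = planetary set [G3 = 28+2·11 = 50; Willis about the carrier]
classification: planetary set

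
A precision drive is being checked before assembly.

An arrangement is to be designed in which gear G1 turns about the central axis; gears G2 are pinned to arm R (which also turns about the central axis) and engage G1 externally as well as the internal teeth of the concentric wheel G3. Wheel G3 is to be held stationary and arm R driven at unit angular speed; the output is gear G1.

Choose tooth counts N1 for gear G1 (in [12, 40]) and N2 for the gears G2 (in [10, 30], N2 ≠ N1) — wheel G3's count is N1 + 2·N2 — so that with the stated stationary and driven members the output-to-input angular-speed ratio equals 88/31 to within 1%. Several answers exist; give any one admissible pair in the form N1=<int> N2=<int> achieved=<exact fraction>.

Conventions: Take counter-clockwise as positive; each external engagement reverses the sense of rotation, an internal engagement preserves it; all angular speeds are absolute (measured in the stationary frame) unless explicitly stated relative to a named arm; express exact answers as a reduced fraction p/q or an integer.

design class (target 88/31): planetary set
Willis with ω_ring = 0: ω_sun/ω_arm = (N1+N3)/N1; set equal to 88/31  ⇒  N3/N1 = 88/31 − 1 = 57/31
N3 = N1 + 2·N2  ⇒  N2/N1 = (N3/N1 − 1)/2 = (57/31 − 1)/2 = 13/31
smallest multiple with N1 ≥ 12 and N2 ≥ 10: k = 1  ⇒  N1 = 1·31 = 31, N2 = 1·13 = 13 (N1 ≤ 40, N2 ≤ 30, N2 ≠ N1 ✓), N3 = 31 + 2·13 = 57
check: (N1+N3)/N1 with N1 = 31, N3 = 57 gives 88/31; |achieved − target| = 0 ≤ 22/775 ✓

N1=31 N2=13 achieved=88/31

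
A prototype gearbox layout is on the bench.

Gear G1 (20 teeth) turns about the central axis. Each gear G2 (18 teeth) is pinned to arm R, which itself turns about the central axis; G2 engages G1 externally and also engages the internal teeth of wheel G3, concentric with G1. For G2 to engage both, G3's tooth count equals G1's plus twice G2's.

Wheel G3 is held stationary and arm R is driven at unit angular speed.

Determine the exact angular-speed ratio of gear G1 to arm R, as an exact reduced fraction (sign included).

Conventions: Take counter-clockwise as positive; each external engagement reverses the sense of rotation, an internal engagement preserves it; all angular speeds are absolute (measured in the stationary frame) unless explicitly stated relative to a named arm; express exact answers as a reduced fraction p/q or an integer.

class = planetary set [G3 = 20+2·18 = 56; Willis about the carrier]
ring teeth: 20 + 2·18 = 56
20(ω_sun−ω_arm) = −56(ω_ring−ω_arm),  ω_ring = 0, ω_arm = 1
ω_sun = 1 − (56/20)(0−1) = 19/5
ω_out/ω_in = 19/5

19/5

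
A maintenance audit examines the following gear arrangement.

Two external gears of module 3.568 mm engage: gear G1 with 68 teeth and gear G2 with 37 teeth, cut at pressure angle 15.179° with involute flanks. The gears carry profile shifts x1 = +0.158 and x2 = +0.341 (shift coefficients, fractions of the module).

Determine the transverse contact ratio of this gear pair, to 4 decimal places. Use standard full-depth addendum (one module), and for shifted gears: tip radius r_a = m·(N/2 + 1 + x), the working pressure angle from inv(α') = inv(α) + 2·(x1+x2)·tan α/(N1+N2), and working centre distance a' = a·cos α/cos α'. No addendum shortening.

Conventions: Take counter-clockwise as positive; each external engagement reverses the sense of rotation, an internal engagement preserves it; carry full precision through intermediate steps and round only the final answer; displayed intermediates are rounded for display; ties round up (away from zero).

class = single-mesh tooth geometry [involute pair 68T × 37T, m = 3.568]
base radii: r_b1 = 117.079731, r_b2 = 63.705148
tip radii: r_a1 = 125.443744, r_a2 = 70.792688
inv(α') = inv(15.179°) + 2·(+0.158+0.341)·tan α/(68+37) = 0.00895557  ⇒  α' = 16.95751°
a' = a·cos α / cos α' = 187.3200·cos 15.179°/cos 16.95751° = 189.002454
action lengths: √(r_a1²−r_b1²) = 45.038534, √(r_a2²−r_b2²) = 30.874890
base pitch p_b = π·m·cos α = 10.818142
CR = (45.038534 + 30.874890 − 189.002454·sin 16.95751°)/10.818142 = 1.921635
contact ratio ≈ 1.9216

1.9216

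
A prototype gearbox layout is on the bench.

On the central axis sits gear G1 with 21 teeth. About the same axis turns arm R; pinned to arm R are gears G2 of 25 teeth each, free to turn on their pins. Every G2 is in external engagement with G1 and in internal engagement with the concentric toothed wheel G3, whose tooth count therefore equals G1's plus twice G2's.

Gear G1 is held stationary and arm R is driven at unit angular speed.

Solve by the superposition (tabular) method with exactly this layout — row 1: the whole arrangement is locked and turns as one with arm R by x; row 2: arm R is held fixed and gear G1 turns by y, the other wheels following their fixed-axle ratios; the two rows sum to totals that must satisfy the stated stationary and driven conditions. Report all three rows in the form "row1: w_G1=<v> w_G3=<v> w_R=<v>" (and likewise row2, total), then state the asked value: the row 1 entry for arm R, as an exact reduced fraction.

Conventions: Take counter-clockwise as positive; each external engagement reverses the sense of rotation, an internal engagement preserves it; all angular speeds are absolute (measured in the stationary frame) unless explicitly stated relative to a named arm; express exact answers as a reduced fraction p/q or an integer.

topology: planetary set — G1 21T / G2 25T / G3 71T, arm = carrier (Willis)
row 1: whole set turns with the arm by x
row 2: sun turns y, ring = −(21/71)·y, arm 0
boundary: total ω_sun = x + y = 0 and total ω_arm = x = 1  ⇒  y = -1, x = 1
row 2 ring = −(21/71)·(-1) = 21/71
totals (row 1 + row 2): sun 1 + (-1) = 0, ring 1 + 21/71 = 92/71, arm 1 + 0 = 1
asked cell (row1, arm) = 1

row1: w_G1=1 w_G3=1 w_R=1
row2: w_G1=-1 w_G3=21/71 w_R=0
total: w_G1=0 w_G3=92/71 w_R=1
asked value: 1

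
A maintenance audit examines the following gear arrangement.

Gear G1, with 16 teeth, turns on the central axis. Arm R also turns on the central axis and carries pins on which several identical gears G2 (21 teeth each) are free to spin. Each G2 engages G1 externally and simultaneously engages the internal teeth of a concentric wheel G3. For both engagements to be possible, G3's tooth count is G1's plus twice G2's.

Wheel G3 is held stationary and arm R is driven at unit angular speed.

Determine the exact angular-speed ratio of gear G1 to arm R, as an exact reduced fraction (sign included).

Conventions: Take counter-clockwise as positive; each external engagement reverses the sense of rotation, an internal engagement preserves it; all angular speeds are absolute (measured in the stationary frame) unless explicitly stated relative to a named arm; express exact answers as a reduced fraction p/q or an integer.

37/8

topology: planetary set — G1 16T / G2 21T / G3 58T, arm = carrier (Willis)
ring teeth: 16 + 2·21 = 58
16(ω_sun−ω_arm) = −58(ω_ring−ω_arm),  ω_ring = 0, ω_arm = 1
ω_sun = 1 − (58/16)(0−1) = 37/8
ω_out/ω_in = 37/8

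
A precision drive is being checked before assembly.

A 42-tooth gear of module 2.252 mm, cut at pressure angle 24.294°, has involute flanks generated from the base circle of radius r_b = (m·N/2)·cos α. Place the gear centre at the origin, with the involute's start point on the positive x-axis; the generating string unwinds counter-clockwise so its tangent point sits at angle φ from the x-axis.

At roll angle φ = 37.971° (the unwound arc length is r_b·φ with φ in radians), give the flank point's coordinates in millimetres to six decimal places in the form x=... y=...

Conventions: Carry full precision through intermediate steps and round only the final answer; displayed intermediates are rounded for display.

single-mesh involute tooth geometry (42T wheel at module 2.252)
pitch radius r_p = m·N/2 = 2.252·42/2 = 47.292000
base radius r_b = r_p·cos α = 47.292000·cos 24.294° = 43.104122
roll angle φ = 37.971° = 0.66271897 rad
x = r_b·(cos φ + φ·sin φ) = 51.555479
y = r_b·(sin φ − φ·cos φ) = 4.001202

x=51.555479 y=4.001202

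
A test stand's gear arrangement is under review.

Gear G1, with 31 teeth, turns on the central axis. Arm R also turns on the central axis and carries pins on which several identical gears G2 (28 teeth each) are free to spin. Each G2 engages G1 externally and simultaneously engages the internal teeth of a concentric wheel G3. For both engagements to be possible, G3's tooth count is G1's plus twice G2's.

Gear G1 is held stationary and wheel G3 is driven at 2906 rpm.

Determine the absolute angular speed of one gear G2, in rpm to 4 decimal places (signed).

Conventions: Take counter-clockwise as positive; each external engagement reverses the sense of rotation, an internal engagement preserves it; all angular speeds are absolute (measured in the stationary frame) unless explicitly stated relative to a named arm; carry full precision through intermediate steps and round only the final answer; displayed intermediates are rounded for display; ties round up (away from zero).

class = planetary set [G3 = 31+2·28 = 87; Willis about the carrier]
normalise by the input: solve with ω_ring = 1, then scale by 2906 rpm
ring teeth: 31 + 2·28 = 87
31(ω_sun−ω_arm) = −87(ω_ring−ω_arm),  ω_sun = 0, ω_ring = 1
31(0−ω_arm) = −87(1−ω_arm)  ⇒  118·ω_arm = 87  ⇒  ω_arm = 87/118
sun–planet mesh: 31·(0−87/118) = −28·(ω_p−ω_arm)  ⇒  ω_p−ω_arm = 2697/3304
ω_p = 87/118 + 2697/3304 = 87/56
scale: ω_p = 87/56 × 2906 rpm = +4514.6786 rpm

+4514.6786 rpm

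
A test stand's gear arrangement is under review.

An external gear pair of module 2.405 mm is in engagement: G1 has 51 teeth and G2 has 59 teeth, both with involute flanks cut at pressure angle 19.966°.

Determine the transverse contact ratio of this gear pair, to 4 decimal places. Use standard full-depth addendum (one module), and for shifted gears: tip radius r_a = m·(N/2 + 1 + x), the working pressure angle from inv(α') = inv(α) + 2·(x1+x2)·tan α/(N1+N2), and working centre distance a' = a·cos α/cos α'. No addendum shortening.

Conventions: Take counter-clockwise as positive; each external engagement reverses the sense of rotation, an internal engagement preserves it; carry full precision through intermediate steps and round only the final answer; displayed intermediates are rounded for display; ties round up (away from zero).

1.7720

topology: single-mesh involute geometry — m = 2.405, 51T/59T pair
base radii: r_b1 = 57.641436, r_b2 = 66.683230
tip radii: r_a1 = 63.732500, r_a2 = 73.352500
no profile shift: α' = α, a' = a
action lengths: √(r_a1²−r_b1²) = 27.190006, √(r_a2²−r_b2²) = 30.560368
base pitch p_b = π·m·cos α = 7.101408
CR = (27.190006 + 30.560368 − 132.275000·sin 19.96600°)/7.101408 = 1.771962
contact ratio ≈ 1.7720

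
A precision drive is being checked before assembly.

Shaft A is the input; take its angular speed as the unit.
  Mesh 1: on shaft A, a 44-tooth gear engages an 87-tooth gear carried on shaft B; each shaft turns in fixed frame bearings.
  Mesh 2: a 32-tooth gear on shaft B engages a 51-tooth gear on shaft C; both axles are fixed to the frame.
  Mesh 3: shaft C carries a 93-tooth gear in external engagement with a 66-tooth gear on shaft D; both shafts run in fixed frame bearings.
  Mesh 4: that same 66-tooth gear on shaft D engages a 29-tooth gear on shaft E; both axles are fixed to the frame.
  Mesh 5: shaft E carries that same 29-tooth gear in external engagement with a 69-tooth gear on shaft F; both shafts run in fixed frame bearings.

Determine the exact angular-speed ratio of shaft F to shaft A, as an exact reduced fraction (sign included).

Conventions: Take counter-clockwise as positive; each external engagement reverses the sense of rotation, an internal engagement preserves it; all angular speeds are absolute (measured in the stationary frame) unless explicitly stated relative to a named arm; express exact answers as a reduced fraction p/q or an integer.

-43648/102051

class = fixed-axis compound train [5 meshes; 5 ratios multiply, 5 sense flips]
mesh 1 [44T→87T]: running ratio 44/87, sense −
mesh 2 [32T→51T]: running ratio 1408/4437, sense +
mesh 3 [93T→66T]: running ratio 1984/4437, sense −
mesh 4 [66T→29T]: running ratio 43648/42891, sense +
mesh 5 [29T→69T]: running ratio 43648/102051, sense −
ω_out/ω_in = -43648/102051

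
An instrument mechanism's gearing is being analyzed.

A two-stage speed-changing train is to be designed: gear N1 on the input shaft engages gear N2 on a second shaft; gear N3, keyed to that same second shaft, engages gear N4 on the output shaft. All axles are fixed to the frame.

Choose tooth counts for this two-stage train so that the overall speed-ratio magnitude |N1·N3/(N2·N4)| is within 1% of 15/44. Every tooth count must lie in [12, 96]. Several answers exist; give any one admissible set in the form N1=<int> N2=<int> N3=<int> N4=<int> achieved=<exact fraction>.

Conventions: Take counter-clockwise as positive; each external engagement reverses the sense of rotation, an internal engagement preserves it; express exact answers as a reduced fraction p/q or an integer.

design class (target 15/44): fixed-axis compound train
target = 15/44 in lowest terms: an exact hit needs N1·N3 = k·15 and N2·N4 = k·44 for one integer k, every count in [12, 96]; additionally prefer no 1:1 stage (N1 ≠ N2, N3 ≠ N4)
k = 1…11: no 1:1-free in-range split of k·15 and k·44 into factor pairs; take k = 12
k = 12: N1·N3 = 180 = 12·15, N2·N4 = 528 = 44·12
achieved = 12·15/(44·12) = 15/44; |achieved − target| = 0 ≤ 3/880 ✓

N1=12 N2=44 N3=15 N4=12 achieved=15/44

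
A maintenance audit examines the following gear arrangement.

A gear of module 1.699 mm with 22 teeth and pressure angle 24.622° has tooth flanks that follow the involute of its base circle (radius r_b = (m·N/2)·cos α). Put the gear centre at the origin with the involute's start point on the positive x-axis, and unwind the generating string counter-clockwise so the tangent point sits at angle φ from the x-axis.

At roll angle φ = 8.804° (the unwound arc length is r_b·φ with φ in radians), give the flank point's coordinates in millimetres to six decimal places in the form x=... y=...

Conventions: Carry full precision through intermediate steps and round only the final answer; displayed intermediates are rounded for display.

x=17.189115 y=0.020498

class = single-mesh tooth geometry [base-circle involute, m = 1.699, 22T]
pitch radius r_p = m·N/2 = 1.699·22/2 = 18.689000
base radius r_b = r_p·cos α = 18.689000·cos 24.622° = 16.989725
roll angle φ = 8.804° = 0.15365879 rad
x = r_b·(cos φ + φ·sin φ) = 17.189115
y = r_b·(sin φ − φ·cos φ) = 0.020498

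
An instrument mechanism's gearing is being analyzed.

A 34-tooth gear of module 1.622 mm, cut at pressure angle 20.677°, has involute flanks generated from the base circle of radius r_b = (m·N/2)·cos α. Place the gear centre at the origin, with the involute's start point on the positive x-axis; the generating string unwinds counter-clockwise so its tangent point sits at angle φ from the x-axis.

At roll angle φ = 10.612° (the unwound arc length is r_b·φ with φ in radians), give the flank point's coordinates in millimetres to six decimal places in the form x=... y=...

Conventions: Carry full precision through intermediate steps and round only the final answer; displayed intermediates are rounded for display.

x=26.236546 y=0.054450

single-mesh involute tooth geometry (34T wheel at module 1.622)
pitch radius r_p = m·N/2 = 1.622·34/2 = 27.574000
base radius r_b = r_p·cos α = 27.574000·cos 20.677° = 25.797844
roll angle φ = 10.612° = 0.18521434 rad
x = r_b·(cos φ + φ·sin φ) = 26.236546
y = r_b·(sin φ − φ·cos φ) = 0.054450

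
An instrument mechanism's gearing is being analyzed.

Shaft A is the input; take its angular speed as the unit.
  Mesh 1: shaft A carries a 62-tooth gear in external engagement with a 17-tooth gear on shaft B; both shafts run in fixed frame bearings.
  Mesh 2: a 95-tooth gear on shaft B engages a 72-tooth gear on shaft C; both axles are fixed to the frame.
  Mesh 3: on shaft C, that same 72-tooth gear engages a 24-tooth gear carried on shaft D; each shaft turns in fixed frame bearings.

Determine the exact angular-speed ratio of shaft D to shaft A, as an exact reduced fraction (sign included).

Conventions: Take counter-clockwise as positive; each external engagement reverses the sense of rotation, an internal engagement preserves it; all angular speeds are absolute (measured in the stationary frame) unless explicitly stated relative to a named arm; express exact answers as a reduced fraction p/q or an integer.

-2945/204

class = fixed-axis compound train [3 meshes; 3 ratios multiply, 3 sense flips]
mesh 1 [62T→17T]: running ratio 62/17, sense −
mesh 2 [95T→72T]: running ratio 2945/612, sense +
mesh 3 [72T→24T]: running ratio 2945/204, sense −
ω_out/ω_in = -2945/204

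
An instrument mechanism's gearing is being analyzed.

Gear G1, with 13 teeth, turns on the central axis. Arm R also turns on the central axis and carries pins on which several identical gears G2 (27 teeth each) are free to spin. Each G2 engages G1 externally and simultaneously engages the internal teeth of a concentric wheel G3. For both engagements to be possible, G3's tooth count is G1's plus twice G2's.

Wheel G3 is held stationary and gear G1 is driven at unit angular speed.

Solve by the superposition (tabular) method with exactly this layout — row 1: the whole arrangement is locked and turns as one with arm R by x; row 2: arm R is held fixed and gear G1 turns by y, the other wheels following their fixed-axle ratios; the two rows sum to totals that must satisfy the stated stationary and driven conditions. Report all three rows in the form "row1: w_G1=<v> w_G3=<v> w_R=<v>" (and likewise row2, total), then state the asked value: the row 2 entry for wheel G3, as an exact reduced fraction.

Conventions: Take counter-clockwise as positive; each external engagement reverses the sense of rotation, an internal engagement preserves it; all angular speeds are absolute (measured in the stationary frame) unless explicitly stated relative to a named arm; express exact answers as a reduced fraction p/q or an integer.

row1: w_G1=13/80 w_G3=13/80 w_R=13/80
row2: w_G1=67/80 w_G3=-13/80 w_R=0
total: w_G1=1 w_G3=0 w_R=13/80
asked value: -13/80

recognized (axles ride arm R): planetary set, 13/27/67 teeth
row 1 — lock + rotate with arm: ω_sun = ω_ring = ω_arm = x
superposition row 2 [arm held]: sun y, ring −(13/67)·y, arm 0
boundary: total ω_ring = x − (13/67)·y = 0 and total ω_sun = x + y = 1  ⇒  y = 67/80, x = 13/80
row 2 ring = −(13/67)·67/80 = -13/80
totals (row 1 + row 2): sun 13/80 + 67/80 = 1, ring 13/80 + (-13/80) = 0, arm 13/80 + 0 = 13/80
asked cell (row2, ring) = -13/80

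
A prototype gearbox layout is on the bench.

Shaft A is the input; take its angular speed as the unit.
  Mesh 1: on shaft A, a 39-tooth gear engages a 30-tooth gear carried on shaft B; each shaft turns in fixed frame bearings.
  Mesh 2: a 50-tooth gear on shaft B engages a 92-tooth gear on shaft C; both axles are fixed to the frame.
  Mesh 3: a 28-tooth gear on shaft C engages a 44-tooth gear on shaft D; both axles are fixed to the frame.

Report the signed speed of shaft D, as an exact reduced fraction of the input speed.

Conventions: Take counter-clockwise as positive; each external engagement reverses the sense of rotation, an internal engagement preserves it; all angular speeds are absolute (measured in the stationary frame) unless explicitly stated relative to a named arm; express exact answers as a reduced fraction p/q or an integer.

3-mesh fixed-axis compound train (all bearings frame-fixed)
mesh 1 [39T→30T]: |ω|/ω_in = 1×39/30 = 13/10, sense flips to −
mesh 2 [50T→92T]: |ω|/ω_in = (13/10)×50/92 = 65/92, sense flips to +
mesh 3 [28T→44T]: |ω|/ω_in = (65/92)×28/44 = 455/1012, sense flips to −
signed output speed (× input speed) = -455/1012

-455/1012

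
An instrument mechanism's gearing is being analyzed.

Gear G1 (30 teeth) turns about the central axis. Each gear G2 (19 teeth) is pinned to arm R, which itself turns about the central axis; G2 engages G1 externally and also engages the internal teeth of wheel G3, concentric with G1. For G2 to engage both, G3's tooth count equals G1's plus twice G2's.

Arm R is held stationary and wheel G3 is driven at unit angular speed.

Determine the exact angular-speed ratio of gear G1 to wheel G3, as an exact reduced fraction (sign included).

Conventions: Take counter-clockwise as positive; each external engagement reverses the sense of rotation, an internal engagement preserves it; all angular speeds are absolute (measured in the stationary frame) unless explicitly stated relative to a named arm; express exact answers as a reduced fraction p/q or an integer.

-34/15

class = planetary set [G3 = 30+2·19 = 68; Willis about the carrier]
ring teeth: 30 + 2·19 = 68
30(ω_sun−ω_arm) = −68(ω_ring−ω_arm),  ω_arm = 0, ω_ring = 1
ω_sun = 0 − (68/30)(1−0) = -34/15
ω_out/ω_in = -34/15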